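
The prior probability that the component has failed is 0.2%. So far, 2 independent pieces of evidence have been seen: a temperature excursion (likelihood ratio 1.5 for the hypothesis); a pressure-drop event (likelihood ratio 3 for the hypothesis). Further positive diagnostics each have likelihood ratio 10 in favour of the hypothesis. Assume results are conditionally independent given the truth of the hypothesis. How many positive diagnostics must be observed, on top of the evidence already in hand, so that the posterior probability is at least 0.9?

3

Prior odds = 0.002/0.998 = 1/499.
Combined Bayes factor of the evidence already in hand = 1.5 × 3 = 4.5.
Odds after that evidence = (1/499) × 4.5 = 9/998.
Target odds = 0.9/0.1 = 9.
Need 10ⁿ ≥ 9 ÷ (9/998) = 998.
10² = 100 falls short of 998 but 10³ = 1000 reaches it, so n = 3.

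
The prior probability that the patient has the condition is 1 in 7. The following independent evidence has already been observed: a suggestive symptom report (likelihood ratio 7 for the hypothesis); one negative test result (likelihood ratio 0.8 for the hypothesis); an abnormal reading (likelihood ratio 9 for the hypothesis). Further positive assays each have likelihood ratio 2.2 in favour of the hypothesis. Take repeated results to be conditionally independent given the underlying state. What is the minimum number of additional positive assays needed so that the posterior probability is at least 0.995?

Prior odds = (1/7)/(6/7) = 1/6.
Combined Bayes factor of the evidence already in hand = 7 × 0.8 × 9 = 50.4.
Odds after that evidence = (1/6) × 50.4 = 8.4.
Target odds = 0.995/0.005 = 199.
Need 2.2ⁿ ≥ 199 ÷ 8.4 = 995/42.
2.2⁴ = 23.4256 falls short of 995/42 but 2.2⁵ = 51.53632 reaches it, so n = 5.

5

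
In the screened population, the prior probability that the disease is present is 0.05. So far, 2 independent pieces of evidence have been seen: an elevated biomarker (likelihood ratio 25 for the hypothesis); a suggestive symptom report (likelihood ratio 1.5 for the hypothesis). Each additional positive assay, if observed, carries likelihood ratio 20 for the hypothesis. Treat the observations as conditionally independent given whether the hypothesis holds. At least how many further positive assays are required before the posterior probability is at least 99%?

2

Prior odds = 0.05/0.95 = 1/19.
Combined Bayes factor of the evidence already in hand = 25 × 1.5 = 37.5.
Odds after that evidence = (1/19) × 37.5 = 75/38.
Target odds = 0.99/0.01 = 99.
Need 20ⁿ ≥ 99 ÷ (75/38) = 50.16.
20¹ = 20 falls short of 50.16 but 20² = 400 reaches it, so n = 2.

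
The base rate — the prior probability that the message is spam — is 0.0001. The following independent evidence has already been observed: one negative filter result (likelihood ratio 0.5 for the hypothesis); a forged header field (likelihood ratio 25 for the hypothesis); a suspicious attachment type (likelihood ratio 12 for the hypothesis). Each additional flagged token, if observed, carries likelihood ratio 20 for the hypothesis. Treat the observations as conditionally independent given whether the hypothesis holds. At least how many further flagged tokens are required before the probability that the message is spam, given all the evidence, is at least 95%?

3

Prior odds = 0.0001/0.9999 = 1/9999.
Combined Bayes factor of the evidence already in hand = 0.5 × 25 × 12 = 150.
Odds after that evidence = (1/9999) × 150 = 50/3333.
Target odds = 0.95/0.05 = 19.
Need 20ⁿ ≥ 19 ÷ (50/3333) = 1266.54.
20² = 400 falls short of 1266.54 but 20³ = 8000 reaches it, so n = 3.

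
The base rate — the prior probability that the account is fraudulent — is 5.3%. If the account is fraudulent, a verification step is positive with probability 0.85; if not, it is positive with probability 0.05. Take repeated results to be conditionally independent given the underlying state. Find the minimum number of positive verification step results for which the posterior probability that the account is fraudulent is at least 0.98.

3

Prior odds = 0.053/0.947 = 53/947.
Likelihood ratio of a positive = 0.85/0.05 = 17.
Target odds: 0.98 ÷ 0.02 = 49.
Need (53/947) × 17ⁿ ≥ 49, i.e. 17ⁿ ≥ 46403/53.
17² = 289 falls short of 46403/53 but 17³ = 4913 reaches it, so n = 3.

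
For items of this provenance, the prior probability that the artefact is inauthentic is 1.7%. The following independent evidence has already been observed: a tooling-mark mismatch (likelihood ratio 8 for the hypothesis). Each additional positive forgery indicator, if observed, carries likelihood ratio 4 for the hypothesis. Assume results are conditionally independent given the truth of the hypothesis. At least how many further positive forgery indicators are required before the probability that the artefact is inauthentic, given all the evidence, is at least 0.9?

Prior odds = 0.017/0.983 = 17/983.
Bayes factor of the evidence already in hand = 8.
Odds after that evidence = (17/983) × 8 = 136/983.
Target odds = 0.9/0.1 = 9.
Need 4ⁿ ≥ 9 ÷ (136/983) = 8847/136.
4³ = 64 falls short of 8847/136 but 4⁴ = 256 reaches it, so n = 4.

4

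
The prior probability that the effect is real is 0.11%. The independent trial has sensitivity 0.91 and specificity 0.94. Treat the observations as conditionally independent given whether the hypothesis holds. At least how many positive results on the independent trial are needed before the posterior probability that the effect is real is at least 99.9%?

6

Prior odds = 0.0011/0.9989 = 11/9989.
False-positive rate = 1 − 0.94 = 0.06; likelihood ratio of a positive = 0.91/0.06 = 91/6.
Target posterior odds = 0.999/0.001 = 999.
Require (91/6)ⁿ ≥ 999 ÷ (11/9989) = 9979011/11.
(91/6)⁵ ≈802510 falls short of 9979011/11 but (91/6)⁶ ≈1.21714e+07 reaches it, so n = 6.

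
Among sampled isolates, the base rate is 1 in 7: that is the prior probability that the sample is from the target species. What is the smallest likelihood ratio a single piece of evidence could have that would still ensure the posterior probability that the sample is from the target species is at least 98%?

294

Prior odds = (1/7)/(6/7) = 1/6.
Target odds = 0.98/0.02 = 49.
Required Bayes factor = 49 ÷ (1/6) = 294.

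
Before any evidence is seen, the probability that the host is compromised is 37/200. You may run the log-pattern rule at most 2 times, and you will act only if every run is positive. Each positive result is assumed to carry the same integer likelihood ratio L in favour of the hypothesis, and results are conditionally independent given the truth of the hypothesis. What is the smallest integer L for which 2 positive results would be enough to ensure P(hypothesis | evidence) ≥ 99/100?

Prior odds = 0.185/0.815 = 37/163.
Target odds = 0.99/0.01 = 99.
Need L² ≥ 99 ÷ (37/163) = 16137/37.
20² = 400 < 16137/37 ≤ 441 = 21², so L = 21.

21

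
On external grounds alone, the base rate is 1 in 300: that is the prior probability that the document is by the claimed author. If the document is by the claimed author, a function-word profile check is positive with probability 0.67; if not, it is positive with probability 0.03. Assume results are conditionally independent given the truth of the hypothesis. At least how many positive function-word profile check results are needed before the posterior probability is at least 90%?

3

Prior odds = (1/300)/(299/300) = 1/299.
Likelihood ratio of a positive = 0.67/0.03 = 67/3.
Target odds: 0.9 ÷ 0.1 = 9.
Need (1/299) × (67/3)ⁿ ≥ 9, i.e. (67/3)ⁿ ≥ 2691.
(67/3)² = 4489/9 falls short of 2691 but (67/3)³ = 300763/27 reaches it, so n = 3.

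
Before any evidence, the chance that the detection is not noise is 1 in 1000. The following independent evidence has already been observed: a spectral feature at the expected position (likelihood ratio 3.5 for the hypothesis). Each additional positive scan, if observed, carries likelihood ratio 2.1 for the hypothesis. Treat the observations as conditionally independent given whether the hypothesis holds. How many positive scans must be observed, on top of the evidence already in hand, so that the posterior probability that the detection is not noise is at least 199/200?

15

Prior odds = 0.001/0.999 = 1/999.
Bayes factor of the evidence already in hand = 3.5.
Odds after that evidence = (1/999) × 3.5 = 7/1998.
Target odds = 0.995/0.005 = 199.
Need 2.1ⁿ ≥ 199 ÷ (7/1998) = 397602/7.
2.1¹⁴ ≈32439.2 falls short of 397602/7 but 2.1¹⁵ ≈68122.3 reaches it, so n = 15.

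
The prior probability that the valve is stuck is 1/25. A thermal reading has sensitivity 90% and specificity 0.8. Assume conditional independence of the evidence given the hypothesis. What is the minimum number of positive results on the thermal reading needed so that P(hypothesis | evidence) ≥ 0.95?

5

Prior odds = 0.04/0.96 = 1/24.
False-positive rate = 1 − 0.8 = 0.2; likelihood ratio of a positive = 0.9/0.2 = 4.5.
Target odds: 0.95 ÷ 0.05 = 19.
Require 4.5ⁿ ≥ 19 ÷ (1/24) = 456.
4.5⁴ = 410.0625 falls short of 456 but 4.5⁵ = 1845.28125 reaches it, so n = 5.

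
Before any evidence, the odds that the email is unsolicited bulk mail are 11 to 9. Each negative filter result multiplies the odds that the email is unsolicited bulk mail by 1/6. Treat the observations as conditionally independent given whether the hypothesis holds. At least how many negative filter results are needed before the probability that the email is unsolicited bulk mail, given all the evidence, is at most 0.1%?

Prior odds = 11/9.
Likelihood ratio per negative filter result = 1/6.
Target posterior odds = 0.001/0.999 = 1/999.
Need (11/9) × (1/6)ⁿ ≤ 1/999, i.e. (1/6)ⁿ ≤ 1/1221.
(1/6)³ = 1/216 is still above 1/1221 but (1/6)⁴ = 1/1296 is at or below it, so n = 4.

4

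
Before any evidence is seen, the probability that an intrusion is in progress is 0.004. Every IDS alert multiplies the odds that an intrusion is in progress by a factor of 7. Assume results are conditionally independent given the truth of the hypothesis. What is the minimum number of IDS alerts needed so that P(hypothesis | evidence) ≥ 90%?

Prior odds: 0.004 ÷ 0.996 = 1/249.
Likelihood ratio per IDS alert = 7.
Target posterior odds = 0.9/0.1 = 9.
Require 7ⁿ ≥ 9 ÷ (1/249) = 2241.
7³ = 343 falls short of 2241 but 7⁴ = 2401 reaches it, so n = 4.

4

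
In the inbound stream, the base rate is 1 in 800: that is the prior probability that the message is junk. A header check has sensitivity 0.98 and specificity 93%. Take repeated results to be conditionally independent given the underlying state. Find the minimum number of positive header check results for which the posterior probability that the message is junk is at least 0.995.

Prior odds: 0.00125 ÷ 0.99875 = 1/799.
False-positive rate = 1 − 0.93 = 0.07; likelihood ratio of a positive = 0.98/0.07 = 14.
Target posterior odds = 0.995/0.005 = 199.
Require 14ⁿ ≥ 199 ÷ (1/799) = 159001.
14⁴ = 38416 falls short of 159001 but 14⁵ = 537824 reaches it, so n = 5.

5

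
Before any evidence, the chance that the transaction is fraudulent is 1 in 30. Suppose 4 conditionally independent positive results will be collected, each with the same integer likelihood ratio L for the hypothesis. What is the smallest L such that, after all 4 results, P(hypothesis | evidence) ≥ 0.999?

Prior odds = (1/30)/(29/30) = 1/29.
Target odds = 0.999/0.001 = 999.
Need L⁴ ≥ 999 ÷ (1/29) = 28971.
13⁴ = 28561 < 28971 ≤ 38416 = 14⁴, so L = 14.

14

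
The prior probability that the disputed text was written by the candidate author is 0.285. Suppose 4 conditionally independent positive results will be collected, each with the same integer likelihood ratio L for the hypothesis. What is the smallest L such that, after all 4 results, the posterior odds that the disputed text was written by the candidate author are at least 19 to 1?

3

Prior odds = 0.285/0.715 = 57/143.
Target odds = 19.
Need L⁴ ≥ 19 ÷ (57/143) = 143/3.
2⁴ = 16 < 143/3 ≤ 81 = 3⁴, so L = 3.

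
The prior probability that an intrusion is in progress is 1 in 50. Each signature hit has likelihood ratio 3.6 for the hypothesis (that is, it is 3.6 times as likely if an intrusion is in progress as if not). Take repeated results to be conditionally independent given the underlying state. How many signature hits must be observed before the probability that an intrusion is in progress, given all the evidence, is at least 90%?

5

Prior odds: 0.02 ÷ 0.98 = 1/49.
Likelihood ratio per signature hit = 3.6.
Target posterior odds = 0.9/0.1 = 9.
Require 3.6ⁿ ≥ 9 ÷ (1/49) = 441.
3.6⁴ = 167.9616 falls short of 441 but 3.6⁵ = 604.66176 reaches it, so n = 5.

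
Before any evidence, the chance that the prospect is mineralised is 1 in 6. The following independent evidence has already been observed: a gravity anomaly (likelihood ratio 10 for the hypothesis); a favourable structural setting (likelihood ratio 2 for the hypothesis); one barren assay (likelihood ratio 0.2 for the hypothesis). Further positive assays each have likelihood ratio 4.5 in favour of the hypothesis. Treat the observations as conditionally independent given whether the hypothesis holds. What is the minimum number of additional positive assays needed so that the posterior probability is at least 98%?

Prior odds = (1/6)/(5/6) = 0.2.
Combined Bayes factor of the evidence already in hand = 10 × 2 × 0.2 = 4.
Odds after that evidence = 0.2 × 4 = 0.8.
Target odds = 0.98/0.02 = 49.
Need 4.5ⁿ ≥ 49 ÷ 0.8 = 61.25.
4.5² = 20.25 falls short of 61.25 but 4.5³ = 91.125 reaches it, so n = 3.

3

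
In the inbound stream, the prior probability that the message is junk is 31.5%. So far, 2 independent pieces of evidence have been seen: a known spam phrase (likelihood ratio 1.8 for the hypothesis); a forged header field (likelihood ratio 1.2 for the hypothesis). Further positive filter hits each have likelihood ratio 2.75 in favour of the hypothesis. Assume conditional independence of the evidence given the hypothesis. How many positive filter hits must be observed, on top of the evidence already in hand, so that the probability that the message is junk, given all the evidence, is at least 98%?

4

Prior odds = 0.315/0.685 = 63/137.
Combined Bayes factor of the evidence already in hand = 1.8 × 1.2 = 2.16.
Odds after that evidence = (63/137) × 2.16 = 3402/3425.
Target odds = 0.98/0.02 = 49.
Need 2.75ⁿ ≥ 49 ÷ (3402/3425) = 23975/486.
2.75³ = 20.796875 falls short of 23975/486 but 2.75⁴ = 57.19140625 reaches it, so n = 4.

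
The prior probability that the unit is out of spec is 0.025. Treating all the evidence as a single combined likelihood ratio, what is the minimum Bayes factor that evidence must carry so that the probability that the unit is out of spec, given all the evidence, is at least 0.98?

Prior odds = 0.025/0.975 = 1/39.
Target odds = 0.98/0.02 = 49.
Required Bayes factor = 49 ÷ (1/39) = 1911.

1911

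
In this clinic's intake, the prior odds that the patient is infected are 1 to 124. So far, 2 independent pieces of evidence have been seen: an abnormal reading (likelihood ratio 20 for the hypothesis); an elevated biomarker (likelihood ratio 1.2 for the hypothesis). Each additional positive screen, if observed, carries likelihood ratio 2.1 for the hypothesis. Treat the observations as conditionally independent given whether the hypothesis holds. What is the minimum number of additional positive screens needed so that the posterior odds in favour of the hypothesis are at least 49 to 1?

Prior odds = 1/124.
Combined Bayes factor of the evidence already in hand = 20 × 1.2 = 24.
Odds after that evidence = (1/124) × 24 = 6/31.
Target odds = 49.
Need 2.1ⁿ ≥ 49 ÷ (6/31) = 1519/6.
2.1⁷ ≈180.109 falls short of 1519/6 but 2.1⁸ ≈378.229 reaches it, so n = 8.

8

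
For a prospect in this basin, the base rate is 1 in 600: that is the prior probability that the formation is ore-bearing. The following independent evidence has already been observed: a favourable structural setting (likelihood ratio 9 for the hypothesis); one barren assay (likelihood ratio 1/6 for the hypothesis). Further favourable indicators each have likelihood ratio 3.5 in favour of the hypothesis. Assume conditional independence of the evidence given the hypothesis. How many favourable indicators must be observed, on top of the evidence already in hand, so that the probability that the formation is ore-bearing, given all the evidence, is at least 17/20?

7

Prior odds = (1/600)/(599/600) = 1/599.
Combined Bayes factor of the evidence already in hand = 9 × (1/6) = 1.5.
Odds after that evidence = (1/599) × 1.5 = 3/1198.
Target odds = 0.85/0.15 = 17/3.
Need 3.5ⁿ ≥ 17/3 ÷ (3/1198) = 20366/9.
3.5⁶ = 1838.265625 falls short of 20366/9 but 3.5⁷ = 823543/128 reaches it, so n = 7.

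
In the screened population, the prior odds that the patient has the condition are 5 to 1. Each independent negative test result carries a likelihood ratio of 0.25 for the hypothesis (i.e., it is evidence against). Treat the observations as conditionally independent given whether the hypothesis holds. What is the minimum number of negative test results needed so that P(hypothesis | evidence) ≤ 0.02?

4

Prior odds = 5.
Likelihood ratio per negative test result = 0.25.
Target odds: 0.02 ÷ 0.98 = 1/49.
Need 5 × 0.25ⁿ ≤ 1/49, i.e. 0.25ⁿ ≤ 1/245.
0.25³ = 0.015625 is still above 1/245 but 0.25⁴ = 0.00390625 is at or below it, so n = 4.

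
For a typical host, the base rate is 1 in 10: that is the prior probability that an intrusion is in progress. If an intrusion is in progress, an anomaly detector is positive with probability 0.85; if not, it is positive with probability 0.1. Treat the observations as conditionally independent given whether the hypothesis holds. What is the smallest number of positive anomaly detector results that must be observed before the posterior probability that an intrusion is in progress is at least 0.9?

3

Prior odds = 0.1/0.9 = 1/9.
Likelihood ratio of a positive = 0.85/0.1 = 8.5.
Target posterior odds = 0.9/0.1 = 9.
Need (1/9) × 8.5ⁿ ≥ 9, i.e. 8.5ⁿ ≥ 81.
8.5² = 72.25 falls short of 81 but 8.5³ = 614.125 reaches it, so n = 3.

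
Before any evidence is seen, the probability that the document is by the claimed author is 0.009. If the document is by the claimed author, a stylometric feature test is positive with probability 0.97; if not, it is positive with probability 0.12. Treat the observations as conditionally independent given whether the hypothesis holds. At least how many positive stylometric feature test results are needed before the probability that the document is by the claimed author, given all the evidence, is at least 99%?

Prior odds = 0.009/0.991 = 9/991.
Likelihood ratio of a positive = 0.97/0.12 = 97/12.
Target posterior odds = 0.99/0.01 = 99.
Need (9/991) × (97/12)ⁿ ≥ 99, i.e. (97/12)ⁿ ≥ 10901.
(97/12)⁴ = 88529281/20736 falls short of 10901 but (97/12)⁵ ≈34510.6 reaches it, so n = 5.

5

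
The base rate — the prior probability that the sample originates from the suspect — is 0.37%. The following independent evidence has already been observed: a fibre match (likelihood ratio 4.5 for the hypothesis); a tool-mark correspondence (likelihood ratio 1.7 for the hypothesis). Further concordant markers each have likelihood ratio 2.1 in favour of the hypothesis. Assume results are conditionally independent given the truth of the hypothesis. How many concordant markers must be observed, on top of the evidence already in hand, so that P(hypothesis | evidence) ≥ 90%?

8

Prior odds = 0.0037/0.9963 = 37/9963.
Combined Bayes factor of the evidence already in hand = 4.5 × 1.7 = 7.65.
Odds after that evidence = (37/9963) × 7.65 = 629/22140.
Target odds = 0.9/0.1 = 9.
Need 2.1ⁿ ≥ 9 ÷ (629/22140) = 199260/629.
2.1⁷ ≈180.109 falls short of 199260/629 but 2.1⁸ ≈378.229 reaches it, so n = 8.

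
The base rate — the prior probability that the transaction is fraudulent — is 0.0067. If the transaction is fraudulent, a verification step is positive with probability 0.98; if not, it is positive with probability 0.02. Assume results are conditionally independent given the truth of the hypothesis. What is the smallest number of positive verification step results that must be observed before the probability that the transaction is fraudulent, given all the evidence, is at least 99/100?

Prior odds = 0.0067/0.9933 = 67/9933.
Likelihood ratio of a positive = 0.98/0.02 = 49.
Target posterior odds = 0.99/0.01 = 99.
Need (67/9933) × 49ⁿ ≥ 99, i.e. 49ⁿ ≥ 983367/67.
49² = 2401 falls short of 983367/67 but 49³ = 117649 reaches it, so n = 3.

3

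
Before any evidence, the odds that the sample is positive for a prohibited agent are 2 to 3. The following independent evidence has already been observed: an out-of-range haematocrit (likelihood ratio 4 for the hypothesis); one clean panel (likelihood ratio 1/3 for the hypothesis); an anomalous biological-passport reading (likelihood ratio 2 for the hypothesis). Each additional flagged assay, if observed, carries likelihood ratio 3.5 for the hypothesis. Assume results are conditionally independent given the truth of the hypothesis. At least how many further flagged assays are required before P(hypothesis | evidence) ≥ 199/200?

Prior odds = 2/3.
Combined Bayes factor of the evidence already in hand = 4 × (1/3) × 2 = 8/3.
Odds after that evidence = (2/3) × 8/3 = 16/9.
Target odds = 0.995/0.005 = 199.
Need 3.5ⁿ ≥ 199 ÷ (16/9) = 111.9375.
3.5³ = 42.875 falls short of 111.9375 but 3.5⁴ = 150.0625 reaches it, so n = 4.

4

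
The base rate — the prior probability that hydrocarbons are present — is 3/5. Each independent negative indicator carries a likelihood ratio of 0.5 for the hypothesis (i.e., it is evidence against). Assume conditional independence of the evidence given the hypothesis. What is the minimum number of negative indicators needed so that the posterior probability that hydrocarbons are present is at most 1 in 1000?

Prior odds = 0.6/0.4 = 1.5.
Likelihood ratio per negative indicator = 0.5.
Target odds: 0.001 ÷ 0.999 = 1/999.
Need 1.5 × 0.5ⁿ ≤ 1/999, i.e. 0.5ⁿ ≤ 2/2997.
0.5¹⁰ = 1/1024 is still above 2/2997 but 0.5¹¹ = 1/2048 is at or below it, so n = 11.

11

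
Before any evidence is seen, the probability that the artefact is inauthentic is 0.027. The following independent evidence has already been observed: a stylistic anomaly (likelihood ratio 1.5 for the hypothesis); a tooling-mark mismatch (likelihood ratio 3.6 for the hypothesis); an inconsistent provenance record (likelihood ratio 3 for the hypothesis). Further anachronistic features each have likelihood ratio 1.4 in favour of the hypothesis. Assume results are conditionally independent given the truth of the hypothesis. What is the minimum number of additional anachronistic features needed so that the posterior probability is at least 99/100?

Prior odds = 0.027/0.973 = 27/973.
Combined Bayes factor of the evidence already in hand = 1.5 × 3.6 × 3 = 16.2.
Odds after that evidence = (27/973) × 16.2 = 2187/4865.
Target odds = 0.99/0.01 = 99.
Need 1.4ⁿ ≥ 99 ÷ (2187/4865) = 53515/243.
1.4¹⁶ ≈217.795 falls short of 53515/243 but 1.4¹⁷ ≈304.913 reaches it, so n = 17.

17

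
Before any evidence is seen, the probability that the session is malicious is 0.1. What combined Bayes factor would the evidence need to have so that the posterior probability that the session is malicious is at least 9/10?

81

Prior odds = 0.1/0.9 = 1/9.
Target odds = 0.9/0.1 = 9.
Required Bayes factor = 9 ÷ (1/9) = 81.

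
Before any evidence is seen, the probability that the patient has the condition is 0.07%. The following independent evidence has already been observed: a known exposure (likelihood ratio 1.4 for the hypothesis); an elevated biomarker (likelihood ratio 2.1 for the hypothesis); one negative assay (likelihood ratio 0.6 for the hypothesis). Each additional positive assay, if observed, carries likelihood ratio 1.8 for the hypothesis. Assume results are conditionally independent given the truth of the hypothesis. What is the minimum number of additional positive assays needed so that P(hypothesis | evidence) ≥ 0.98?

19

Prior odds = 0.0007/0.9993 = 7/9993.
Combined Bayes factor of the evidence already in hand = 1.4 × 2.1 × 0.6 = 1.764.
Odds after that evidence = (7/9993) × 1.764 = 1029/832750.
Target odds = 0.98/0.02 = 49.
Need 1.8ⁿ ≥ 49 ÷ (1029/832750) = 832750/21.
1.8¹⁸ ≈39346.4 falls short of 832750/21 but 1.8¹⁹ ≈70823.5 reaches it, so n = 19.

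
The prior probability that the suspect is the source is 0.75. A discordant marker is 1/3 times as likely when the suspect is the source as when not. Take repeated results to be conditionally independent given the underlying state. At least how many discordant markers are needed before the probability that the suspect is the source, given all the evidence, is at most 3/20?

Prior odds = 0.75/0.25 = 3.
Likelihood ratio per discordant marker = 1/3.
Target posterior odds = 0.15/0.85 = 3/17.
Need 3 × (1/3)ⁿ ≤ 3/17, i.e. (1/3)ⁿ ≤ 1/17.
(1/3)² = 1/9 is still above 1/17 but (1/3)³ = 1/27 is at or below it, so n = 3.

3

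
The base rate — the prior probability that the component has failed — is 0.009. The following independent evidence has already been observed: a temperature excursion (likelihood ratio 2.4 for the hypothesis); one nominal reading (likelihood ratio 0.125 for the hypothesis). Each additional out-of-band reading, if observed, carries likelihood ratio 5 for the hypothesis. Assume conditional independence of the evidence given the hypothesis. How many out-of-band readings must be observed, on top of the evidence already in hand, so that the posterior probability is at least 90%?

6

Prior odds = 0.009/0.991 = 9/991.
Combined Bayes factor of the evidence already in hand = 2.4 × 0.125 = 0.3.
Odds after that evidence = (9/991) × 0.3 = 27/9910.
Target odds = 0.9/0.1 = 9.
Need 5ⁿ ≥ 9 ÷ (27/9910) = 9910/3.
5⁵ = 3125 falls short of 9910/3 but 5⁶ = 15625 reaches it, so n = 6.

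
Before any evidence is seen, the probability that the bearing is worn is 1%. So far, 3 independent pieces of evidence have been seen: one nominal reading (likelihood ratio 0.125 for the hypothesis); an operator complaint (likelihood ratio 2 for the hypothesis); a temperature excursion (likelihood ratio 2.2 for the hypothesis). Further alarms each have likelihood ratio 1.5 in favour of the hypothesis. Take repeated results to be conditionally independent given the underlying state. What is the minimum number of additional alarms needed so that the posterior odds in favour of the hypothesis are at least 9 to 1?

19

Prior odds = 0.01/0.99 = 1/99.
Combined Bayes factor of the evidence already in hand = 0.125 × 2 × 2.2 = 0.55.
Odds after that evidence = (1/99) × 0.55 = 1/180.
Target odds = 9.
Need 1.5ⁿ ≥ 9 ÷ (1/180) = 1620.
1.5¹⁸ = 387420489/262144 falls short of 1620 but 1.5¹⁹ ≈2216.84 reaches it, so n = 19.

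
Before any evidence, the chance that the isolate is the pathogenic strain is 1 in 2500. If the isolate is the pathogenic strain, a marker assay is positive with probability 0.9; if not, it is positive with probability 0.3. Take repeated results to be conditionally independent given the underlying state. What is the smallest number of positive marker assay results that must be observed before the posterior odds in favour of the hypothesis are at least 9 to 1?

Prior odds = 0.0004/0.9996 = 1/2499.
Likelihood ratio of a positive = 0.9/0.3 = 3.
Target odds = 9.
Need (1/2499) × 3ⁿ ≥ 9, i.e. 3ⁿ ≥ 22491.
3⁹ = 19683 falls short of 22491 but 3¹⁰ = 59049 reaches it, so n = 10.

10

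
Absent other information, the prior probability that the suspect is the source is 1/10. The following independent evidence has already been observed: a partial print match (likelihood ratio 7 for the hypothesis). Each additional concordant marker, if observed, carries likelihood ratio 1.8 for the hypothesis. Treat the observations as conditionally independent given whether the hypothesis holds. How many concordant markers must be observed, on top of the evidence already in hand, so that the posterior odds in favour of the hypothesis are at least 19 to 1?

Prior odds = 0.1/0.9 = 1/9.
Bayes factor of the evidence already in hand = 7.
Odds after that evidence = (1/9) × 7 = 7/9.
Target odds = 19.
Need 1.8ⁿ ≥ 19 ÷ (7/9) = 171/7.
1.8⁵ = 18.89568 falls short of 171/7 but 1.8⁶ = 531441/15625 reaches it, so n = 6.

6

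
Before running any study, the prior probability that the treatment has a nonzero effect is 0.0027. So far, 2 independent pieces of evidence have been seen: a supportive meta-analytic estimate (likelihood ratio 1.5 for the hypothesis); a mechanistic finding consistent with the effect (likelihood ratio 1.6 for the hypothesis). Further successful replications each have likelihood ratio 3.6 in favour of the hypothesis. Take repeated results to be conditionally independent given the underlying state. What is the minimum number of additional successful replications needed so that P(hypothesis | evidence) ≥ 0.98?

7

Prior odds = 0.0027/0.9973 = 27/9973.
Combined Bayes factor of the evidence already in hand = 1.5 × 1.6 = 2.4.
Odds after that evidence = (27/9973) × 2.4 = 324/49865.
Target odds = 0.98/0.02 = 49.
Need 3.6ⁿ ≥ 49 ÷ (324/49865) = 2443385/324.
3.6⁶ = 34012224/15625 falls short of 2443385/324 but 3.6⁷ = 612220032/78125 reaches it, so n = 7.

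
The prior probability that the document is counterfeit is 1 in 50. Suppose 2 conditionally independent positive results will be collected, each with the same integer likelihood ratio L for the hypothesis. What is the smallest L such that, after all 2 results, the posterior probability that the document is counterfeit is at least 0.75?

13

Prior odds = 0.02/0.98 = 1/49.
Target odds = 0.75/0.25 = 3.
Need L² ≥ 3 ÷ (1/49) = 147.
12² = 144 < 147 ≤ 169 = 13², so L = 13.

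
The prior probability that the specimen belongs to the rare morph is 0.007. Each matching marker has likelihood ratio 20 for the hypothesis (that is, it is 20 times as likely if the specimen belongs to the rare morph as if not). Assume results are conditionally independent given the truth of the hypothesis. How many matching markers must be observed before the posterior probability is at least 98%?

3

Prior odds: 0.007 ÷ 0.993 = 7/993.
Likelihood ratio per matching marker = 20.
Target posterior odds = 0.98/0.02 = 49.
Need (7/993) × 20ⁿ ≥ 49, i.e. 20ⁿ ≥ 6951.
20² = 400 falls short of 6951 but 20³ = 8000 reaches it, so n = 3.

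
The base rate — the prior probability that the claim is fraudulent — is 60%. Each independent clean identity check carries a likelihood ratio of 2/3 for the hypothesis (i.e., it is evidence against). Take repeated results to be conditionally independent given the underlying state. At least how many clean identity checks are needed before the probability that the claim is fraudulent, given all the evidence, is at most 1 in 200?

Prior odds = 0.6/0.4 = 1.5.
Likelihood ratio per clean identity check = 2/3.
Target odds: 0.005 ÷ 0.995 = 1/199.
Need 1.5 × (2/3)ⁿ ≤ 1/199, i.e. (2/3)ⁿ ≤ 2/597.
(2/3)¹⁴ = 16384/4782969 is still above 2/597 but (2/3)¹⁵ = 32768/14348907 is at or below it, so n = 15.

15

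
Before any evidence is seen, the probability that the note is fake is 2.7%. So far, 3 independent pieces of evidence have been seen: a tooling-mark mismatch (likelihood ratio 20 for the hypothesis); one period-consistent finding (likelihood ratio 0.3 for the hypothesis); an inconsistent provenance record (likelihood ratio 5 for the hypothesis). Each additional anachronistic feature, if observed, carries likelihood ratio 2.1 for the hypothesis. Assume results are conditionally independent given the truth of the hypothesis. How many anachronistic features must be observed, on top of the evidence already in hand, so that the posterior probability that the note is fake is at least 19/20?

Prior odds = 0.027/0.973 = 27/973.
Combined Bayes factor of the evidence already in hand = 20 × 0.3 × 5 = 30.
Odds after that evidence = (27/973) × 30 = 810/973.
Target odds = 0.95/0.05 = 19.
Need 2.1ⁿ ≥ 19 ÷ (810/973) = 18487/810.
2.1⁴ = 19.4481 falls short of 18487/810 but 2.1⁵ = 4084101/100000 reaches it, so n = 5.

5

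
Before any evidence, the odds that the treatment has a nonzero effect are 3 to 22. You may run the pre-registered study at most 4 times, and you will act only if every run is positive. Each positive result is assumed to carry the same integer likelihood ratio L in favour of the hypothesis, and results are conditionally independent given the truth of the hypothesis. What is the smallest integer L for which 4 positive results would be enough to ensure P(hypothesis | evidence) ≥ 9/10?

3

Prior odds = 3/22.
Target odds = 0.9/0.1 = 9.
Need L⁴ ≥ 9 ÷ (3/22) = 66.
2⁴ = 16 < 66 ≤ 81 = 3⁴, so L = 3.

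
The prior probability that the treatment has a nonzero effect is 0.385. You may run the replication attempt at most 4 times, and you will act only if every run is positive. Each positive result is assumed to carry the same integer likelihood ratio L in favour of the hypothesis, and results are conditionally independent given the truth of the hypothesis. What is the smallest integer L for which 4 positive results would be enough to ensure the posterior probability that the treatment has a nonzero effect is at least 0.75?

2

Prior odds = 0.385/0.615 = 77/123.
Target odds = 0.75/0.25 = 3.
Need L⁴ ≥ 3 ÷ (77/123) = 369/77.
1⁴ = 1 < 369/77 ≤ 16 = 2⁴, so L = 2.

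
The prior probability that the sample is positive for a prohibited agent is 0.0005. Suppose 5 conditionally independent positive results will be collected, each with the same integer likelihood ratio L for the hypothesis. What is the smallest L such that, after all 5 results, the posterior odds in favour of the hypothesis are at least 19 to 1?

Prior odds = 0.0005/0.9995 = 1/1999.
Target odds = 19.
Need L⁵ ≥ 19 ÷ (1/1999) = 37981.
8⁵ = 32768 < 37981 ≤ 59049 = 9⁵, so L = 9.

9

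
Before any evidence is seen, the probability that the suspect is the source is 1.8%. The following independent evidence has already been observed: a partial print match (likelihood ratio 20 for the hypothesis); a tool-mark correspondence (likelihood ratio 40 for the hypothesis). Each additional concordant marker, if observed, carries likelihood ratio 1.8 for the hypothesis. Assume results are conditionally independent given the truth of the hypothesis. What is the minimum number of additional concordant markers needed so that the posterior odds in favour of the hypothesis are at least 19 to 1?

Prior odds = 0.018/0.982 = 9/491.
Combined Bayes factor of the evidence already in hand = 20 × 40 = 800.
Odds after that evidence = (9/491) × 800 = 7200/491.
Target odds = 19.
Need 1.8ⁿ ≥ 19 ÷ (7200/491) = 9329/7200.
1.8¹ = 1.8, which meets the required 9329/7200; so n = 1.

1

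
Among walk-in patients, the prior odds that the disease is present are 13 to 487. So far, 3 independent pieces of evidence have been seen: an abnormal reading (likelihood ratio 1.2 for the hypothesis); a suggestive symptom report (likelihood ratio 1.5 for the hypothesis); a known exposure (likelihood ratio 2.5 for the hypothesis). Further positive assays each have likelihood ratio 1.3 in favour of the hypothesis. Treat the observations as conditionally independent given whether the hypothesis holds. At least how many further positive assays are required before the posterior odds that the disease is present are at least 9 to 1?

17

Prior odds = 13/487.
Combined Bayes factor of the evidence already in hand = 1.2 × 1.5 × 2.5 = 4.5.
Odds after that evidence = (13/487) × 4.5 = 117/974.
Target odds = 9.
Need 1.3ⁿ ≥ 9 ÷ (117/974) = 974/13.
1.3¹⁶ ≈66.5417 falls short of 974/13 but 1.3¹⁷ ≈86.5042 reaches it, so n = 17.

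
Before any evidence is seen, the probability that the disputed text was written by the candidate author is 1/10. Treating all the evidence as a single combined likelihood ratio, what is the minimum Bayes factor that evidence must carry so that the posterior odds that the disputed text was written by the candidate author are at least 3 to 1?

Prior odds = 0.1/0.9 = 1/9.
Target odds = 3.
Required Bayes factor = 3 ÷ (1/9) = 27.

27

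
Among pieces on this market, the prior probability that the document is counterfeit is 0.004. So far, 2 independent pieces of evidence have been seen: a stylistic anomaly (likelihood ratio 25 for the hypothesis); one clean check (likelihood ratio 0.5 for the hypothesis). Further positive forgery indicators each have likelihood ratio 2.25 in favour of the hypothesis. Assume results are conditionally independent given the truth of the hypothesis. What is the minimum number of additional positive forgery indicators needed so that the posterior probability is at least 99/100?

Prior odds = 0.004/0.996 = 1/249.
Combined Bayes factor of the evidence already in hand = 25 × 0.5 = 12.5.
Odds after that evidence = (1/249) × 12.5 = 25/498.
Target odds = 0.99/0.01 = 99.
Need 2.25ⁿ ≥ 99 ÷ (25/498) = 1972.08.
2.25⁹ = 387420489/262144 falls short of 1972.08 but 2.25¹⁰ ≈3325.26 reaches it, so n = 10.

10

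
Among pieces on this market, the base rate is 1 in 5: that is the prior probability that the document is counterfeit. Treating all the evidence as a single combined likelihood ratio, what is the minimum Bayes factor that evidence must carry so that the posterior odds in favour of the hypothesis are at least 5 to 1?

20

Prior odds = 0.2/0.8 = 0.25.
Target odds = 5.
Required Bayes factor = 5 ÷ 0.25 = 20.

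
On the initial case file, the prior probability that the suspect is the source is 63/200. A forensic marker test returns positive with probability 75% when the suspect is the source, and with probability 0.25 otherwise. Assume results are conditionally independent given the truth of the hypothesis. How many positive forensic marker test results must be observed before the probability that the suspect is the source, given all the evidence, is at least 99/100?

5

Prior odds = 0.315/0.685 = 63/137.
Likelihood ratio of a positive result = 0.75/0.25 = 3.
Target odds: 0.99 ÷ 0.01 = 99.
Require 3ⁿ ≥ 99 ÷ (63/137) = 1507/7.
3⁴ = 81 falls short of 1507/7 but 3⁵ = 243 reaches it, so n = 5.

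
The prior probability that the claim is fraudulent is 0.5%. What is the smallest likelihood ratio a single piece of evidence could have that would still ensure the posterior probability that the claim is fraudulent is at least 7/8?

1393

Prior odds = 0.005/0.995 = 1/199.
Target odds = 0.875/0.125 = 7.
Required Bayes factor = 7 ÷ (1/199) = 1393.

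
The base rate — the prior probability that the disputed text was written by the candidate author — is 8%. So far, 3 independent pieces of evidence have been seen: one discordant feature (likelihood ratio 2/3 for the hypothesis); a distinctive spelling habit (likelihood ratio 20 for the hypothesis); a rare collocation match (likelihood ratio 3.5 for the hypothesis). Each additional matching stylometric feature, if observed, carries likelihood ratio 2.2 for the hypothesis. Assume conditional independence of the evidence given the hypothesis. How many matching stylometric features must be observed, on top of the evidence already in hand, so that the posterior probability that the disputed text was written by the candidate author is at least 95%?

2

Prior odds = 0.08/0.92 = 2/23.
Combined Bayes factor of the evidence already in hand = (2/3) × 20 × 3.5 = 140/3.
Odds after that evidence = (2/23) × 140/3 = 280/69.
Target odds = 0.95/0.05 = 19.
Need 2.2ⁿ ≥ 19 ÷ (280/69) = 1311/280.
2.2¹ = 2.2 falls short of 1311/280 but 2.2² = 4.84 reaches it, so n = 2.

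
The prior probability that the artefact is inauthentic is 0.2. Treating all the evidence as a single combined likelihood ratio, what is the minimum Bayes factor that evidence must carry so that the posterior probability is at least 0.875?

28

Prior odds = 0.2/0.8 = 0.25.
Target odds = 0.875/0.125 = 7.
Required Bayes factor = 7 ÷ 0.25 = 28.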